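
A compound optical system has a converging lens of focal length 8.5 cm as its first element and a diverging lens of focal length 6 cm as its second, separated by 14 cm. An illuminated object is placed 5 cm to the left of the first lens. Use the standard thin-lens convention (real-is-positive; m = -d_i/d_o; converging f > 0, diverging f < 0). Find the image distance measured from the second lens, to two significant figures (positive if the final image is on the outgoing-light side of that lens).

-4.9 cm

Lens 1: 1/d_i1 = 1/f_1 - 1/d_o1 = 1/8.5 - 1/5 = -0.08235 cm^-1, so d_i1 = -12.143 cm.
The intermediate image is virtual, 12.143 cm to the left of lens 1, so d_o2 = L - d_i1 = 14 - (-12.143) = 26.143 cm.
Lens 2: 1/d_i2 = 1/f_2 - 1/d_o2 = 1/(-6) - 1/(26.143) = -0.20492 cm^-1, so d_i2 = -4.880 cm.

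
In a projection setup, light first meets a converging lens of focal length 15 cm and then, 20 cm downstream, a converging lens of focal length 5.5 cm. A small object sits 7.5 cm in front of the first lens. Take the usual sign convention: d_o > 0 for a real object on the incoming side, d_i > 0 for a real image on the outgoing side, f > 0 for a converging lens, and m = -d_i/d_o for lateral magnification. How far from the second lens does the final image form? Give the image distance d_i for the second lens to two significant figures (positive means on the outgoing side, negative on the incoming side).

6.5 cm

Applying the thin-lens equation to the first lens, 1/15 = 1/7.5 + 1/d_i1, which gives d_i1 = -15.000 cm.
With d_i1 < 0 the first image is virtual and lies on the object side; the object distance for lens 2 is d_o2 = 20 - (-15.000) = 35.000 cm.
Applying the thin-lens equation again with f_2 = 5.5 cm and d_o2 = 35.000 cm gives d_i2 = 6.525 cm.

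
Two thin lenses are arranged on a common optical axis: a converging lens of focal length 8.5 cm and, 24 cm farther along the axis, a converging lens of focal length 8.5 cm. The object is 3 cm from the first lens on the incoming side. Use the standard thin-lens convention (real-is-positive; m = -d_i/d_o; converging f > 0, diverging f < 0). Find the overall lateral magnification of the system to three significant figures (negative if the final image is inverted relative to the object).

First lens: d_i1 = 1/(1/8.5 - 1/3) = -4.636 cm.
m_1 = -(-4.636)/3 = 1.5455.
The intermediate image is virtual, 4.636 cm to the left of lens 1, so d_o2 = L - d_i1 = 24 - (-4.636) = 28.636 cm.
Second lens: d_i2 = 1/(1/8.5 - 1/(28.636)) = 12.088 cm.
m_2 = -(12.088)/(28.636) = -0.4221.
The system's lateral magnification is m_1 m_2 = (1.5455)(-0.4221) = -0.6524.

-0.652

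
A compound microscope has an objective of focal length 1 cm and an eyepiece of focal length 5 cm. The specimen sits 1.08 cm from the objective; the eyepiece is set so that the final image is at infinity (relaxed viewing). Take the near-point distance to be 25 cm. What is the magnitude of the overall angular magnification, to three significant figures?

Objective: 1/d_i = 1/f_obj - 1/d_o = 1/1 - 1/1.08 = 0.07407 cm^-1, so d_i = 13.500 cm.
m_obj = -d_i/d_o = -13.500/1.08 = -12.500.
Eyepiece angular magnification (image at infinity): M_eye = D/f_e = 25/5 = 5.000.
Overall M = m_obj x M_eye = (-12.500)(5.000) = -62.50.
|M| = 62.50.

62.5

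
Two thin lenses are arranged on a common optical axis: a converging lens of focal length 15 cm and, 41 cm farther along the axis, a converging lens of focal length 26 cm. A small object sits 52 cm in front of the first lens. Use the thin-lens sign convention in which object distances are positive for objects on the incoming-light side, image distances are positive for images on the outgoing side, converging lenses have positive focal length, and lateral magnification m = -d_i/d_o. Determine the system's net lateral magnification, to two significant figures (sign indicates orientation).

Applying the thin-lens equation to the first lens, 1/15 = 1/52 + 1/d_i1, which gives d_i1 = 21.081 cm.
Its lateral magnification is m_1 = -d_i1/d_o1 = -(21.081)/52 = -0.4054.
That image sits 19.919 cm in front of the second lens, so d_o2 = 19.919 cm.
Applying the thin-lens equation again with f_2 = 26 cm and d_o2 = 19.919 cm gives d_i2 = -85.164 cm.
m_2 = -(-85.164)/(19.919) = 4.2756.
Total m = m_1 x m_2 = (-0.4054)(4.2756) = -1.7333.

-1.7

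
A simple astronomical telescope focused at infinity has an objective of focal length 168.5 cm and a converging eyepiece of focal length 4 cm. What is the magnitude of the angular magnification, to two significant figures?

|M| = f_obj/|f_eye| = 168.5/4 = 42.125.

42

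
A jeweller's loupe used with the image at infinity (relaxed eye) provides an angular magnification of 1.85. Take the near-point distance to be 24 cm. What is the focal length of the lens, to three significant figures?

For the image at infinity, M = D/f.
f = D/M = 24/1.85 = 12.973 cm.

13.0 cm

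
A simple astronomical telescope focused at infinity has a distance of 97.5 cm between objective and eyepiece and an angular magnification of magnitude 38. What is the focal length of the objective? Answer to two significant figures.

In normal adjustment the tube length equals f_obj + f_eye and |M| = f_obj/f_eye.
So f_obj = 38 f_eye and 38 f_eye + f_eye = 97.5 cm, giving f_eye = 97.5/39 = 2.500 cm and f_obj = 95.000 cm.

95 cm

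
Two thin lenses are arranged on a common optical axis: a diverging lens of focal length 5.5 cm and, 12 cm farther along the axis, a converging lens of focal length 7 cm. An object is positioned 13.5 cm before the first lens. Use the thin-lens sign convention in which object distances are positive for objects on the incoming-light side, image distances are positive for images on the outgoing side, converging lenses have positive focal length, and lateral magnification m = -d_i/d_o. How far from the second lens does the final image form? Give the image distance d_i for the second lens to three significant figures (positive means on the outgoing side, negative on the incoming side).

12.5 cm

First lens: d_i1 = 1/(1/(-5.5) - 1/13.5) = -3.908 cm.
The intermediate image is virtual, 3.908 cm to the left of lens 1, so d_o2 = L - d_i1 = 12 - (-3.908) = 15.908 cm.
Second lens: d_i2 = 1/(1/7 - 1/(15.908)) = 12.501 cm.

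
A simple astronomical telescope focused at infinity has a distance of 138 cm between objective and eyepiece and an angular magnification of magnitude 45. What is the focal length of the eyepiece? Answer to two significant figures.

In normal adjustment the tube length equals f_obj + f_eye and |M| = f_obj/f_eye.
So f_obj = 45 f_eye and 45 f_eye + f_eye = 138 cm, giving f_eye = 138/46 = 3.000 cm and f_obj = 135.000 cm.

3.0 cm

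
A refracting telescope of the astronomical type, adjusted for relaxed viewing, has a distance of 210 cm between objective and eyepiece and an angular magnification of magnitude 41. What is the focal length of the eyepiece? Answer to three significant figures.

5.00 cm

In normal adjustment the tube length equals f_obj + f_eye and |M| = f_obj/f_eye.
So f_obj = 41 f_eye and 41 f_eye + f_eye = 210 cm, giving f_eye = 210/42 = 5.000 cm and f_obj = 205.000 cm.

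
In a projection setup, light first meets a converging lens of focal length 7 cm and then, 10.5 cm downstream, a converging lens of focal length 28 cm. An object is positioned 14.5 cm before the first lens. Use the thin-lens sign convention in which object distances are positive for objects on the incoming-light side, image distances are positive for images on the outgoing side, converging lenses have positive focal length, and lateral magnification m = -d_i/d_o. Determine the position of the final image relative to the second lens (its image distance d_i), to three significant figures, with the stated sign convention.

2.74 cm

First lens: d_i1 = 1/(1/7 - 1/14.5) = 13.533 cm.
This image would form 13.533 cm past lens 1, i.e. 3.033 cm beyond lens 2, so it is a virtual object for lens 2: d_o2 = 10.5 - 13.533 = -3.033 cm.
Second lens: d_i2 = 1/(1/28 - 1/(-3.033)) = 2.737 cm.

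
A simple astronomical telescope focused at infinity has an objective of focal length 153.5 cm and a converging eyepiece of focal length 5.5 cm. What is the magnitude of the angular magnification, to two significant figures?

28

|M| = f_obj/|f_eye| = 153.5/5.5 = 27.909.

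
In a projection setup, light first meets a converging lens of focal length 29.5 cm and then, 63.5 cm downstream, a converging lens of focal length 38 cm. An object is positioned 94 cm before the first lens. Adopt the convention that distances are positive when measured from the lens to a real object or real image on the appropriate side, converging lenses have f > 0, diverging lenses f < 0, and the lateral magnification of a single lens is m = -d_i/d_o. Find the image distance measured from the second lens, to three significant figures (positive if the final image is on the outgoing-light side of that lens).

-44.6 cm

Applying the thin-lens equation to the first lens, 1/29.5 = 1/94 + 1/d_i1, which gives d_i1 = 42.992 cm.
The intermediate image is 42.992 cm to the right of lens 1, so d_o2 = L - d_i1 = 63.5 - 42.992 = 20.508 cm.
Applying the thin-lens equation again with f_2 = 38 cm and d_o2 = 20.508 cm gives d_i2 = -44.551 cm.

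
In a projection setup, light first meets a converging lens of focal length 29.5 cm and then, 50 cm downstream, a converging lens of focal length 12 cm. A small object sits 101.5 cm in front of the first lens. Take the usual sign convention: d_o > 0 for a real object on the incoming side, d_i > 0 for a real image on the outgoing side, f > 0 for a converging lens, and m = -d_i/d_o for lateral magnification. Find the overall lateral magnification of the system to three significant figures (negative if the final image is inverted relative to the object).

Applying the thin-lens equation to the first lens, 1/29.5 = 1/101.5 + 1/d_i1, which gives d_i1 = 41.587 cm.
Its lateral magnification is m_1 = -d_i1/d_o1 = -(41.587)/101.5 = -0.4097.
Object distance for lens 2: d_o2 = 50 - 41.587 = 8.413 cm.
Applying the thin-lens equation again with f_2 = 12 cm and d_o2 = 8.413 cm gives d_i2 = -28.147 cm.
m_2 = -(-28.147)/(8.413) = 3.3456.
The system's lateral magnification is m_1 m_2 = (-0.4097)(3.3456) = -1.3708.

-1.37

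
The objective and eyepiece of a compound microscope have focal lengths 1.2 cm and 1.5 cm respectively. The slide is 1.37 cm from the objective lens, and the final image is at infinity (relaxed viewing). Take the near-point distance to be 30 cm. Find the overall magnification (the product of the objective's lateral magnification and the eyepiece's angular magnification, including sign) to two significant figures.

Objective: 1/d_i = 1/f_obj - 1/d_o = 1/1.2 - 1/1.37 = 0.10341 cm^-1, so d_i = 9.671 cm.
m_obj = -d_i/d_o = -9.671/1.37 = -7.059.
Eyepiece angular magnification (image at infinity): M_eye = D/f_e = 30/1.5 = 20.000.
Overall M = m_obj x M_eye = (-7.059)(20.000) = -141.18.

-140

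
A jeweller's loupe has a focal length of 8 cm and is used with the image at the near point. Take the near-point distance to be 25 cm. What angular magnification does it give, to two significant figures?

4.1

M = 1 + D/f = 1 + 25/8 = 4.125.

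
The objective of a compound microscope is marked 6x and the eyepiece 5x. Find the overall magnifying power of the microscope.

30

The overall magnification of a compound microscope is the product of the objective and eyepiece magnifications:
M = M_obj x M_eye = 6 x 5 = 30.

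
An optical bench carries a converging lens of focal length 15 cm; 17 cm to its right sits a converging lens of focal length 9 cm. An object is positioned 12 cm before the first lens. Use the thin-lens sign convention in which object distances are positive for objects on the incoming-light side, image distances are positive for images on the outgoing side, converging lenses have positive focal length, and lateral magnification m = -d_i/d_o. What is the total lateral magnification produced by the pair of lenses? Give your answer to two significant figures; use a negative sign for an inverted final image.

Applying the thin-lens equation to the first lens, 1/15 = 1/12 + 1/d_i1, which gives d_i1 = -60.000 cm.
Its lateral magnification is m_1 = -d_i1/d_o1 = -(-60.000)/12 = 5.0000.
With d_i1 < 0 the first image is virtual and lies on the object side; the object distance for lens 2 is d_o2 = 17 - (-60.000) = 77.000 cm.
Applying the thin-lens equation again with f_2 = 9 cm and d_o2 = 77.000 cm gives d_i2 = 10.191 cm.
m_2 = -(10.191)/(77.000) = -0.1324.
Overall magnification: m = m_1 m_2 = -0.6618.

-0.66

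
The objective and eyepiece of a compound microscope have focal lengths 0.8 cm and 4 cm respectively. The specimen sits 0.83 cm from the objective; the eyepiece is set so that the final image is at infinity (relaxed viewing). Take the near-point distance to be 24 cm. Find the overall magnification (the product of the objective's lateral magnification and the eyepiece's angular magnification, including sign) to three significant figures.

-160

Objective: 1/d_i = 1/f_obj - 1/d_o = 1/0.8 - 1/0.83 = 0.04518 cm^-1, so d_i = 22.133 cm.
m_obj = -d_i/d_o = -22.133/0.83 = -26.667.
Eyepiece angular magnification (image at infinity): M_eye = D/f_e = 24/4 = 6.000.
Overall M = m_obj x M_eye = (-26.667)(6.000) = -160.00.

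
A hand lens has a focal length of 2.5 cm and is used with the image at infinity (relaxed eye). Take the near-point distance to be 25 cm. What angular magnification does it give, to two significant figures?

M = D/f = 25/2.5 = 10.000.

10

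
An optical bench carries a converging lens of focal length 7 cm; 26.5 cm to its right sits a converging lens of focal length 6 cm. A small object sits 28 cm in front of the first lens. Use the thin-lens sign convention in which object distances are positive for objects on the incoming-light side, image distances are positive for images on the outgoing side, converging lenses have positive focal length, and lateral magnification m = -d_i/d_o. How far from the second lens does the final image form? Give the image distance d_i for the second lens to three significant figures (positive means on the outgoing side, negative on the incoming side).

9.22 cm

Applying the thin-lens equation to the first lens, 1/7 = 1/28 + 1/d_i1, which gives d_i1 = 9.333 cm.
Object distance for lens 2: d_o2 = 26.5 - 9.333 = 17.167 cm.
Applying the thin-lens equation again with f_2 = 6 cm and d_o2 = 17.167 cm gives d_i2 = 9.224 cm.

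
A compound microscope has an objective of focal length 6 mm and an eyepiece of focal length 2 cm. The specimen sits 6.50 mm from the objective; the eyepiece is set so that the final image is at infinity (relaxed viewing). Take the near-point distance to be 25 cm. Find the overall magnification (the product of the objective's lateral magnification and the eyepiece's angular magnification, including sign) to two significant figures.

-150

Convert to cm: f_obj = 6 mm = 0.6 cm; d_o = 6.50 mm = 0.65 cm.
Objective: 1/d_i = 1/f_obj - 1/d_o = 1/0.6 - 1/0.65 = 0.12821 cm^-1, so d_i = 7.800 cm.
m_obj = -d_i/d_o = -7.800/0.65 = -12.000.
Eyepiece angular magnification (image at infinity): M_eye = D/f_e = 25/2 = 12.500.
Overall M = m_obj x M_eye = (-12.000)(12.500) = -150.00.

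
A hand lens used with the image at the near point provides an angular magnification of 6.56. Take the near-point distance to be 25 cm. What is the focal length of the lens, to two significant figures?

For the image at the near point, M = 1 + D/f.
f = D/(M - 1) = 25/(6.56 - 1) = 4.496 cm.

4.5 cm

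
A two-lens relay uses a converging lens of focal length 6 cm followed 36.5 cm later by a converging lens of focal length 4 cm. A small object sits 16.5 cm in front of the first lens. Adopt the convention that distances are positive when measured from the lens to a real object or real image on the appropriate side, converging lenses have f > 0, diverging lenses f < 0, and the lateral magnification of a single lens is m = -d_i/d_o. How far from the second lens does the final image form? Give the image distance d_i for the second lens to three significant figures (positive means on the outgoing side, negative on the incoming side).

First lens: d_i1 = 1/(1/6 - 1/16.5) = 9.429 cm.
The intermediate image is 9.429 cm to the right of lens 1, so d_o2 = L - d_i1 = 36.5 - 9.429 = 27.071 cm.
Second lens: d_i2 = 1/(1/4 - 1/(27.071)) = 4.693 cm.

4.69 cm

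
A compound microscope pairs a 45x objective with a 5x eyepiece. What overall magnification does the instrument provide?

225

The overall magnification of a compound microscope is the product of the objective and eyepiece magnifications:
M = M_obj x M_eye = 45 x 5 = 225.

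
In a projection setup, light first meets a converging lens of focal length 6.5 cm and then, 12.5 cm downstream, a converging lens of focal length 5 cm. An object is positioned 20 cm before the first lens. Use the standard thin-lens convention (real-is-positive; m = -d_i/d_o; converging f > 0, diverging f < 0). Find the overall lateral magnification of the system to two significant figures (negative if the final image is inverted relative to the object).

Applying the thin-lens equation to the first lens, 1/6.5 = 1/20 + 1/d_i1, which gives d_i1 = 9.630 cm.
Its lateral magnification is m_1 = -d_i1/d_o1 = -(9.630)/20 = -0.4815.
That image sits 2.870 cm in front of the second lens, so d_o2 = 2.870 cm.
Applying the thin-lens equation again with f_2 = 5 cm and d_o2 = 2.870 cm gives d_i2 = -6.739 cm.
m_2 = -(-6.739)/(2.870) = 2.3478.
Overall magnification: m = m_1 m_2 = -1.1304.

-1.1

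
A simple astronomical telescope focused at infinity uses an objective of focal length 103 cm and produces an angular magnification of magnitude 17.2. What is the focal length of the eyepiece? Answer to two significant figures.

|M| = f_obj/f_eye, so f_eye = f_obj/|M| = 103/17.2 = 5.988 cm.

6.0 cm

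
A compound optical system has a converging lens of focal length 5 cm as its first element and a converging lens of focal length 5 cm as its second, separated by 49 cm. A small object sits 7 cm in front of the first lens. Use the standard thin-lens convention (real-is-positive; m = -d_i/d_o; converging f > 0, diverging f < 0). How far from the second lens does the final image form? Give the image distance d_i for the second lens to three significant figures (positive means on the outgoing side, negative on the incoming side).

5.94 cm

First lens: d_i1 = 1/(1/5 - 1/7) = 17.500 cm.
Object distance for lens 2: d_o2 = 49 - 17.500 = 31.500 cm.
Second lens: d_i2 = 1/(1/5 - 1/(31.500)) = 5.943 cm.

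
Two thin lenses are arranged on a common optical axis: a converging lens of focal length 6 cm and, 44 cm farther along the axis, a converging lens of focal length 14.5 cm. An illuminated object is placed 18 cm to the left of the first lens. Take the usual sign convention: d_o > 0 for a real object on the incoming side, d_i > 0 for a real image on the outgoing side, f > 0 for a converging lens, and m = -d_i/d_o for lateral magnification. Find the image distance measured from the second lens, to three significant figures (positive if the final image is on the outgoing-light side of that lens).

Lens 1: 1/d_i1 = 1/f_1 - 1/d_o1 = 1/6 - 1/18 = 0.11111 cm^-1, so d_i1 = 9.000 cm.
The intermediate image is 9.000 cm to the right of lens 1, so d_o2 = L - d_i1 = 44 - 9.000 = 35.000 cm.
Lens 2: 1/d_i2 = 1/f_2 - 1/d_o2 = 1/14.5 - 1/(35.000) = 0.04039 cm^-1, so d_i2 = 24.756 cm.

24.8 cm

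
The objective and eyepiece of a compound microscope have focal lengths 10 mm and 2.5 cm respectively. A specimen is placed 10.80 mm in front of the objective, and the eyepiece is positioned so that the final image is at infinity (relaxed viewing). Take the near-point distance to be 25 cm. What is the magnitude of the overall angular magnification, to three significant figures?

125

Convert to cm: f_obj = 10 mm = 1 cm; d_o = 10.80 mm = 1.08 cm.
Objective: 1/d_i = 1/f_obj - 1/d_o = 1/1 - 1/1.08 = 0.07407 cm^-1, so d_i = 13.500 cm.
m_obj = -d_i/d_o = -13.500/1.08 = -12.500.
Eyepiece angular magnification (image at infinity): M_eye = D/f_e = 25/2.5 = 10.000.
Overall M = m_obj x M_eye = (-12.500)(10.000) = -125.00.
|M| = 125.00.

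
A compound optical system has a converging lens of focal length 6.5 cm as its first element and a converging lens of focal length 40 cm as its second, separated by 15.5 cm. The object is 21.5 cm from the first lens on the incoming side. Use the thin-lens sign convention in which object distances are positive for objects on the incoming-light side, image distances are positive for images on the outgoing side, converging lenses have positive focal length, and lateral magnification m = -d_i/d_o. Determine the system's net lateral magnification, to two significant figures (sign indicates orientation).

-0.51

Applying the thin-lens equation to the first lens, 1/6.5 = 1/21.5 + 1/d_i1, which gives d_i1 = 9.317 cm.
Its lateral magnification is m_1 = -d_i1/d_o1 = -(9.317)/21.5 = -0.4333.
That image sits 6.183 cm in front of the second lens, so d_o2 = 6.183 cm.
Applying the thin-lens equation again with f_2 = 40 cm and d_o2 = 6.183 cm gives d_i2 = -7.314 cm.
m_2 = -(-7.314)/(6.183) = 1.1828.
The system's lateral magnification is m_1 m_2 = (-0.4333)(1.1828) = -0.5126.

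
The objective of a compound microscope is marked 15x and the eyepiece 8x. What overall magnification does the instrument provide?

120

The overall magnification of a compound microscope is the product of the objective and eyepiece magnifications:
M = M_obj x M_eye = 15 x 8 = 120.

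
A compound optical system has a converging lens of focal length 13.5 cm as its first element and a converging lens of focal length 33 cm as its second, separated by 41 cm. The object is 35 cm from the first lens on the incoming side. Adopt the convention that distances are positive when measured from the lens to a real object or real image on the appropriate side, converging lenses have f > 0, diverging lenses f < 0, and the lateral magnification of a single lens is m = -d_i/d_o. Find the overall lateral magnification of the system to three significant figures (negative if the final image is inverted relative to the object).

-1.48

Lens 1: 1/d_i1 = 1/f_1 - 1/d_o1 = 1/13.5 - 1/35 = 0.04550 cm^-1, so d_i1 = 21.977 cm.
m_1 = -(21.977)/35 = -0.6279.
Object distance for lens 2: d_o2 = 41 - 21.977 = 19.023 cm.
Lens 2: 1/d_i2 = 1/f_2 - 1/d_o2 = 1/33 - 1/(19.023) = -0.02226 cm^-1, so d_i2 = -44.915 cm.
m_2 = -(-44.915)/(19.023) = 2.3611.
The system's lateral magnification is m_1 m_2 = (-0.6279)(2.3611) = -1.4825.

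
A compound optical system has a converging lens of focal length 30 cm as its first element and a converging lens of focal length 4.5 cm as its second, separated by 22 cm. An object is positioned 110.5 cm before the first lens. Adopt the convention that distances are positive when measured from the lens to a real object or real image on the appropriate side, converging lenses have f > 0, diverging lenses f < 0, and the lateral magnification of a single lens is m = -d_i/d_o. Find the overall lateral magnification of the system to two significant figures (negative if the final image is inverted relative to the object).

-0.071

First lens: d_i1 = 1/(1/30 - 1/110.5) = 41.180 cm.
m_1 = -(41.180)/110.5 = -0.3727.
Since 41.180 cm > 22 cm, the first image lies past the second lens and serves as a virtual object: d_o2 = L - d_i1 = -19.180 cm.
Second lens: d_i2 = 1/(1/4.5 - 1/(-19.180)) = 3.645 cm.
m_2 = -(3.645)/(-19.180) = 0.1900.
Total m = m_1 x m_2 = (-0.3727)(0.1900) = -0.0708.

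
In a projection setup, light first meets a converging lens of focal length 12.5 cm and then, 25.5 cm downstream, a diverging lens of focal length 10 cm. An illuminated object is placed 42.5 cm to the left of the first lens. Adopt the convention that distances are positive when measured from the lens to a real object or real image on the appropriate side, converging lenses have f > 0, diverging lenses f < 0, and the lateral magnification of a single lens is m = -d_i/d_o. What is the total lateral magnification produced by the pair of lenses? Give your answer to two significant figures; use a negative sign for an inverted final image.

First lens: d_i1 = 1/(1/12.5 - 1/42.5) = 17.708 cm.
m_1 = -(17.708)/42.5 = -0.4167.
Object distance for lens 2: d_o2 = 25.5 - 17.708 = 7.792 cm.
Second lens: d_i2 = 1/(1/(-10) - 1/(7.792)) = -4.379 cm.
m_2 = -(-4.379)/(7.792) = 0.5621.
Overall magnification: m = m_1 m_2 = -0.2342.

-0.23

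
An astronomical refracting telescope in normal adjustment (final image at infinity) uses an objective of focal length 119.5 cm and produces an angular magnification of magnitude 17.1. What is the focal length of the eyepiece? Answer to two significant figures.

7.0 cm

|M| = f_obj/f_eye, so f_eye = f_obj/|M| = 119.5/17.1 = 6.988 cm.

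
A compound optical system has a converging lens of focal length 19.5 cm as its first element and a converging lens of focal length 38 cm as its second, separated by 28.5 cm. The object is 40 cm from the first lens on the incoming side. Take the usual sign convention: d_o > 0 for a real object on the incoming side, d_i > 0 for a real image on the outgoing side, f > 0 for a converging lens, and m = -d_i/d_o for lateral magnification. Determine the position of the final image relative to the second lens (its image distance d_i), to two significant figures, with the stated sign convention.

7.6 cm

Lens 1: 1/d_i1 = 1/f_1 - 1/d_o1 = 1/19.5 - 1/40 = 0.02628 cm^-1, so d_i1 = 38.049 cm.
This image would form 38.049 cm past lens 1, i.e. 9.549 cm beyond lens 2, so it is a virtual object for lens 2: d_o2 = 28.5 - 38.049 = -9.549 cm.
Lens 2: 1/d_i2 = 1/f_2 - 1/d_o2 = 1/38 - 1/(-9.549) = 0.13104 cm^-1, so d_i2 = 7.631 cm.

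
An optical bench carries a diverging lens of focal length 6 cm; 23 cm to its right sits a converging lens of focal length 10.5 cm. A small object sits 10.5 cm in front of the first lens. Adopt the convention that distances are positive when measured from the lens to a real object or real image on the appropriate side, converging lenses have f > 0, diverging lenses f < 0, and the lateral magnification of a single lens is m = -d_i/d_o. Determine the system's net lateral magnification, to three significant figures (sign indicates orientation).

-0.234

First lens: d_i1 = 1/(1/(-6) - 1/10.5) = -3.818 cm.
m_1 = -(-3.818)/10.5 = 0.3636.
The intermediate image is virtual, 3.818 cm to the left of lens 1, so d_o2 = L - d_i1 = 23 - (-3.818) = 26.818 cm.
Second lens: d_i2 = 1/(1/10.5 - 1/(26.818)) = 17.256 cm.
m_2 = -(17.256)/(26.818) = -0.6435.
The system's lateral magnification is m_1 m_2 = (0.3636)(-0.6435) = -0.2340.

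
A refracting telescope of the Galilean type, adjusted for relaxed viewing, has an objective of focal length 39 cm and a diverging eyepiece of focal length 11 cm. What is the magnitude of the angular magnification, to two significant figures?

3.5

|M| = f_obj/|f_eye| = 39/11 = 3.545.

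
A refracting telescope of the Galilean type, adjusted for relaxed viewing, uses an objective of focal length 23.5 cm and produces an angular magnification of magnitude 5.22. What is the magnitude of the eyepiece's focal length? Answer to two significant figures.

|M| = f_obj/|f_eye|, so |f_eye| = f_obj/|M| = 23.5/5.22 = 4.502 cm.
(The eyepiece is diverging, so its signed focal length is -4.502 cm.)

4.5 cm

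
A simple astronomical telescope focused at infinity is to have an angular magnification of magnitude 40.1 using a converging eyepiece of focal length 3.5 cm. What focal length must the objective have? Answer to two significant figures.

140 cm

|M| = f_obj/|f_eye|, so f_obj = |M| x |f_eye| = 40.1 x 3.5 = 140.350 cm.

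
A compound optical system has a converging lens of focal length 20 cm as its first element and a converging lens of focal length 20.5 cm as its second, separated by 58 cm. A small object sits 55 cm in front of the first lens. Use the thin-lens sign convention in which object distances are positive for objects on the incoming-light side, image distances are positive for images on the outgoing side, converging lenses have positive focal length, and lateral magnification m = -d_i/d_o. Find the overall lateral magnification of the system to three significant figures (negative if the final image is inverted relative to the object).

1.93

First lens: d_i1 = 1/(1/20 - 1/55) = 31.429 cm.
m_1 = -(31.429)/55 = -0.5714.
Object distance for lens 2: d_o2 = 58 - 31.429 = 26.571 cm.
Second lens: d_i2 = 1/(1/20.5 - 1/(26.571)) = 89.718 cm.
m_2 = -(89.718)/(26.571) = -3.3765.
The system's lateral magnification is m_1 m_2 = (-0.5714)(-3.3765) = 1.9294.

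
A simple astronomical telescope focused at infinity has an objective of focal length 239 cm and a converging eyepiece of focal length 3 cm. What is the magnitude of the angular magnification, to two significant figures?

|M| = f_obj/|f_eye| = 239/3 = 79.667.

80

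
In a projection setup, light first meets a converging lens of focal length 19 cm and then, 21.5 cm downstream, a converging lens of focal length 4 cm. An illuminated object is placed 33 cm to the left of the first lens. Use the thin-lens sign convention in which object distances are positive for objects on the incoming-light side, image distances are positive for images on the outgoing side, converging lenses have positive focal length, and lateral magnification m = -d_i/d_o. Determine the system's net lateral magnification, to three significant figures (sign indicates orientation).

Lens 1: 1/d_i1 = 1/f_1 - 1/d_o1 = 1/19 - 1/33 = 0.02233 cm^-1, so d_i1 = 44.786 cm.
m_1 = -(44.786)/33 = -1.3571.
Since 44.786 cm > 21.5 cm, the first image lies past the second lens and serves as a virtual object: d_o2 = L - d_i1 = -23.286 cm.
Lens 2: 1/d_i2 = 1/f_2 - 1/d_o2 = 1/4 - 1/(-23.286) = 0.29294 cm^-1, so d_i2 = 3.414 cm.
m_2 = -(3.414)/(-23.286) = 0.1466.
Overall magnification: m = m_1 m_2 = -0.1990.

-0.199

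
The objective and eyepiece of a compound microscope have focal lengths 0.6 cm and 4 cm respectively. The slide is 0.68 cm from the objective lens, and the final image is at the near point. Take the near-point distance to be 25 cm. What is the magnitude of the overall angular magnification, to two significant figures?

54

Objective: 1/d_i = 1/f_obj - 1/d_o = 1/0.6 - 1/0.68 = 0.19608 cm^-1, so d_i = 5.100 cm.
m_obj = -d_i/d_o = -5.100/0.68 = -7.500.
Eyepiece angular magnification (image at near point): M_eye = 1 + D/f_e = 1 + 25/4 = 7.250.
Overall M = m_obj x M_eye = (-7.500)(7.250) = -54.37.
|M| = 54.37.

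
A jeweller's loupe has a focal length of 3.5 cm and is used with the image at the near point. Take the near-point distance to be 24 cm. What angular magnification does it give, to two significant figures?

7.9

M = 1 + D/f = 1 + 24/3.5 = 7.857.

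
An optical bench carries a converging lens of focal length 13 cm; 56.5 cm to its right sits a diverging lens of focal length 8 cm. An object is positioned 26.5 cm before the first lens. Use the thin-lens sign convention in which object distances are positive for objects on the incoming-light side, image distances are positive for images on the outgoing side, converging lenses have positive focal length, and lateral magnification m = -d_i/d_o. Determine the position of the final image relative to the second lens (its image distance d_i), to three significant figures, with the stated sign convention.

Lens 1: 1/d_i1 = 1/f_1 - 1/d_o1 = 1/13 - 1/26.5 = 0.03919 cm^-1, so d_i1 = 25.519 cm.
Object distance for lens 2: d_o2 = 56.5 - 25.519 = 30.981 cm.
Lens 2: 1/d_i2 = 1/f_2 - 1/d_o2 = 1/(-8) - 1/(30.981) = -0.15728 cm^-1, so d_i2 = -6.358 cm.

-6.36 cm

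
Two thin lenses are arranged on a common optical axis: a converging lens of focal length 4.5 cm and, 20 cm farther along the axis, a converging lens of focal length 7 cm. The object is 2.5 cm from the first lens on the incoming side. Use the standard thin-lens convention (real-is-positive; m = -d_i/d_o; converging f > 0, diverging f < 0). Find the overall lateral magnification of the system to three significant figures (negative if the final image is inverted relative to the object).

-0.846

First lens: d_i1 = 1/(1/4.5 - 1/2.5) = -5.625 cm.
m_1 = -(-5.625)/2.5 = 2.2500.
The intermediate image is virtual, 5.625 cm to the left of lens 1, so d_o2 = L - d_i1 = 20 - (-5.625) = 25.625 cm.
Second lens: d_i2 = 1/(1/7 - 1/(25.625)) = 9.631 cm.
m_2 = -(9.631)/(25.625) = -0.3758.
The system's lateral magnification is m_1 m_2 = (2.2500)(-0.3758) = -0.8456.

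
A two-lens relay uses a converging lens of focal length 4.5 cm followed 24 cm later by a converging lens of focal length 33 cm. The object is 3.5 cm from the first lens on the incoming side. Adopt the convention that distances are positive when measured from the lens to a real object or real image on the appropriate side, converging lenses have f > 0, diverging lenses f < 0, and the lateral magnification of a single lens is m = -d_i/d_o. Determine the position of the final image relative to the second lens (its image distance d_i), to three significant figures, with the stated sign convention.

Lens 1: 1/d_i1 = 1/f_1 - 1/d_o1 = 1/4.5 - 1/3.5 = -0.06349 cm^-1, so d_i1 = -15.750 cm.
With d_i1 < 0 the first image is virtual and lies on the object side; the object distance for lens 2 is d_o2 = 24 - (-15.750) = 39.750 cm.
Lens 2: 1/d_i2 = 1/f_2 - 1/d_o2 = 1/33 - 1/(39.750) = 0.00515 cm^-1, so d_i2 = 194.333 cm.

194 cm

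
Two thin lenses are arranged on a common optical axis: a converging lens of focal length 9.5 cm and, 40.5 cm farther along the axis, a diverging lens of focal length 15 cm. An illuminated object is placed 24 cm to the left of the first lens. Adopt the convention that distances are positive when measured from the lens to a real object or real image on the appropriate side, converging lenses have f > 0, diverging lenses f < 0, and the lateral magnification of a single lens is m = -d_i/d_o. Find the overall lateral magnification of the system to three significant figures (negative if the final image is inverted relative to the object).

Lens 1: 1/d_i1 = 1/f_1 - 1/d_o1 = 1/9.5 - 1/24 = 0.06360 cm^-1, so d_i1 = 15.724 cm.
m_1 = -(15.724)/24 = -0.6552.
The intermediate image is 15.724 cm to the right of lens 1, so d_o2 = L - d_i1 = 40.5 - 15.724 = 24.776 cm.
Lens 2: 1/d_i2 = 1/f_2 - 1/d_o2 = 1/(-15) - 1/(24.776) = -0.10703 cm^-1, so d_i2 = -9.343 cm.
m_2 = -(-9.343)/(24.776) = 0.3771.
Total m = m_1 x m_2 = (-0.6552)(0.3771) = -0.2471.

-0.247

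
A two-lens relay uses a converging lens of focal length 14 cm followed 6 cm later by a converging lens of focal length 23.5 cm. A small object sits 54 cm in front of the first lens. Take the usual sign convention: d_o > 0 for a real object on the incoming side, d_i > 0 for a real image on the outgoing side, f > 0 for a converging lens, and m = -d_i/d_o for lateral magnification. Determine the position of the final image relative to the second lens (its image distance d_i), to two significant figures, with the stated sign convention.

8.3 cm

First lens: d_i1 = 1/(1/14 - 1/54) = 18.900 cm.
This image would form 18.900 cm past lens 1, i.e. 12.900 cm beyond lens 2, so it is a virtual object for lens 2: d_o2 = 6 - 18.900 = -12.900 cm.
Second lens: d_i2 = 1/(1/23.5 - 1/(-12.900)) = 8.328 cm.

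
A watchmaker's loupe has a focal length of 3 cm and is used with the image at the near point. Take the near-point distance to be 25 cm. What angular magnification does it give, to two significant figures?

9.3

M = 1 + D/f = 1 + 25/3 = 9.333.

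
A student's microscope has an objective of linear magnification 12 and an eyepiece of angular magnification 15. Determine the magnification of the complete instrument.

180

The overall magnification of a compound microscope is the product of the objective and eyepiece magnifications:
M = M_obj x M_eye = 12 x 15 = 180.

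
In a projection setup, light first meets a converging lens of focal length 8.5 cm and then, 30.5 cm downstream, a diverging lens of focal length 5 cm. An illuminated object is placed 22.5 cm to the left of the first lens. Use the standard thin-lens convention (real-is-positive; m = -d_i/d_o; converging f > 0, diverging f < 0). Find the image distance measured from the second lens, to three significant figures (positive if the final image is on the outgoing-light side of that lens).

First lens: d_i1 = 1/(1/8.5 - 1/22.5) = 13.661 cm.
That image sits 16.839 cm in front of the second lens, so d_o2 = 16.839 cm.
Second lens: d_i2 = 1/(1/(-5) - 1/(16.839)) = -3.855 cm.

-3.86 cm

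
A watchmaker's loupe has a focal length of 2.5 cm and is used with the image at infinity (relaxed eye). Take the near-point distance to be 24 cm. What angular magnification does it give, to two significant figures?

9.6

M = D/f = 24/2.5 = 9.600.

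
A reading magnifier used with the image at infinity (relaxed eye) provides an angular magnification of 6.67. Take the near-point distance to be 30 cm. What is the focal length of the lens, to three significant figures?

4.50 cm

For the image at infinity, M = D/f.
f = D/M = 30/6.67 = 4.498 cm.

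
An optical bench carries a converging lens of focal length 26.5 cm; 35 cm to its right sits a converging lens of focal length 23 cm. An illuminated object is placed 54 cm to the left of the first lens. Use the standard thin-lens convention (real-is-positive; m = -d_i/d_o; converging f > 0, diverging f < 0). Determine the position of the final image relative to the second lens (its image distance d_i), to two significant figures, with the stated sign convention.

9.8 cm

Lens 1: 1/d_i1 = 1/f_1 - 1/d_o1 = 1/26.5 - 1/54 = 0.01922 cm^-1, so d_i1 = 52.036 cm.
Since 52.036 cm > 35 cm, the first image lies past the second lens and serves as a virtual object: d_o2 = L - d_i1 = -17.036 cm.
Lens 2: 1/d_i2 = 1/f_2 - 1/d_o2 = 1/23 - 1/(-17.036) = 0.10218 cm^-1, so d_i2 = 9.787 cm.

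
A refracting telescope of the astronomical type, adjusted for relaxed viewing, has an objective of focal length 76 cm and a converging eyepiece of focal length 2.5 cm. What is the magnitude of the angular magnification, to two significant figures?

|M| = f_obj/|f_eye| = 76/2.5 = 30.400.

30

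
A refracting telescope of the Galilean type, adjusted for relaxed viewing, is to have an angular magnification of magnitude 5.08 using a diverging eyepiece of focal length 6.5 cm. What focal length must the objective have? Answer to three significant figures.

33.0 cm

|M| = f_obj/|f_eye|, so f_obj = |M| x |f_eye| = 5.08 x 6.5 = 33.020 cm.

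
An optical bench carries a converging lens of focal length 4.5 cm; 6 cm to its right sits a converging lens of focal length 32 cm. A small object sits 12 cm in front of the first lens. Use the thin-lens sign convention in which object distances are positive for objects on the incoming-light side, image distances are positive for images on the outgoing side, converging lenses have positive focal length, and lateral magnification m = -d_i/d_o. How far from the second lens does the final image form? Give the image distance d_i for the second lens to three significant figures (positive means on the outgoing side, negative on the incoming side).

Lens 1: 1/d_i1 = 1/f_1 - 1/d_o1 = 1/4.5 - 1/12 = 0.13889 cm^-1, so d_i1 = 7.200 cm.
Since 7.200 cm > 6 cm, the first image lies past the second lens and serves as a virtual object: d_o2 = L - d_i1 = -1.200 cm.
Lens 2: 1/d_i2 = 1/f_2 - 1/d_o2 = 1/32 - 1/(-1.200) = 0.86458 cm^-1, so d_i2 = 1.157 cm.

1.16 cm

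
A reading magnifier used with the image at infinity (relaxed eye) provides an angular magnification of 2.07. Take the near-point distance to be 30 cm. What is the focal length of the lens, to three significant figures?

For the image at infinity, M = D/f.
f = D/M = 30/2.07 = 14.493 cm.

14.5 cm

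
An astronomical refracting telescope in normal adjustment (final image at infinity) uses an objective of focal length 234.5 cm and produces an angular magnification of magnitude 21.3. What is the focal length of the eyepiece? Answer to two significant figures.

11 cm

|M| = f_obj/f_eye, so f_eye = f_obj/|M| = 234.5/21.3 = 11.009 cm.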